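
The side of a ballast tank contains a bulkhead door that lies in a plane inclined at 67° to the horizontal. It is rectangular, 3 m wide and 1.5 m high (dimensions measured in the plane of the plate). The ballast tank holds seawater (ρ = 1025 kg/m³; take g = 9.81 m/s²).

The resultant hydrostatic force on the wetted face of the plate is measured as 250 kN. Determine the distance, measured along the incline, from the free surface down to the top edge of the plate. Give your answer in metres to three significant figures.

y_top ≈ 5.25 m

γ = ρg = 1025 × 9.81 / 1000 = 10.05525 kN/m³.
A = 3 × 1.5 = 4.5 m².
From F = γ·h_c·A, the centroid depth is h_c = 250/(10.05525 × 4.5) = 5.52503 m.
Let θ = 67° be the plate's angle to the horizontal; measure y along the incline from where the plane meets the free surface. Vertical depth h = y·sinθ with sinθ = 0.920505.
Along the incline, y_c = h_c/sinθ = 5.52503/0.920505 = 6.00217 m.
The centroid lies 1.5/2 = 0.75 m below the top edge, so the top edge sits at y_top = 6.00217 − 0.75 = 5.25217 m along the incline.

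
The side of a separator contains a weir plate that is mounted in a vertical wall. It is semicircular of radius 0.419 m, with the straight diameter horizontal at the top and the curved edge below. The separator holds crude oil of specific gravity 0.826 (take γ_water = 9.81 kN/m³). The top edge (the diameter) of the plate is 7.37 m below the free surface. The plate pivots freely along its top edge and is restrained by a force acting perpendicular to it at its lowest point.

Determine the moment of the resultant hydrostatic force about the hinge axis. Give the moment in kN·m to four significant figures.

M ≈ 3.027 kN·m

γ = 0.826 × 9.81 = 8.10306 kN/m³.
The centroid of a semicircle lies 4r/(3π) = 0.177829 m from the diameter, here below the top edge, so the centroid depth is h_c = 7.37 + 0.177829 = 7.54783 m.
A = πr²/2 = π × 0.419²/2 = 0.275771 m².
Resultant F = γ·h_c·A = 8.10306 × 7.54783 × 0.275771 = 16.8663 kN.
I_c = (π/8 − 8/(9π))·r⁴ = 0.109757 × 0.419⁴ = 0.00338289 m⁴.
Centre of pressure: y_p = y_c + I_c/(y_c·A) = 7.54783 + 0.00338289/(7.54783 × 0.275771) = 7.54783 + 0.00162524 = 7.54946 m along the plane.
The resultant acts 0.177829 + 0.00162524 = 0.179454 m (along the plate) below the hinge at the top edge, so the moment about the hinge is M = F × 0.179454 = 16.8663 × 0.179454 = 3.02673 kN·m.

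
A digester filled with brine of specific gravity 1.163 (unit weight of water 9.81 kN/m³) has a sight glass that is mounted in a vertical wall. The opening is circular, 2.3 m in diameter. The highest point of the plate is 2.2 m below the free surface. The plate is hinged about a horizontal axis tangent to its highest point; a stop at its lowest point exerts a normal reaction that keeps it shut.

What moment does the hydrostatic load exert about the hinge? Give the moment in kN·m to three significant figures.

M ≈ 198 kN·m

γ = 1.163 × 9.81 = 11.40903 kN/m³.
The centroid is at the centre, 1.15 m below the top of the plate, so the centroid depth is h_c = 2.2 + 1.15 = 3.35 m.
A = π(1.15)² = 4.15476 m².
Resultant F = γ·h_c·A = 11.40903 × 3.35 × 4.15476 = 158.796 kN.
I_c = πr⁴/4 = π × 1.15⁴/4 = 1.37367 m⁴.
Centre of pressure: y_p = y_c + I_c/(y_c·A) = 3.35 + 1.37367/(3.35 × 4.15476) = 3.35 + 0.0986942 = 3.44869 m along the plane.
The resultant acts 1.15 + 0.0986942 = 1.24869 m (along the plate) below the hinge at the top edge, so the moment about the hinge is M = F × 1.24869 = 158.796 × 1.24869 = 198.287 kN·m.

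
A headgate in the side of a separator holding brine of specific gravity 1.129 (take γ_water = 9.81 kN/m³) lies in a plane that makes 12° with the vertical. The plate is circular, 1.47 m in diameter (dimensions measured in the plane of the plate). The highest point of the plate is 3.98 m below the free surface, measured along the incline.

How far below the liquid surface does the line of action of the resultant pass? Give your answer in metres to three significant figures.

γ = 1.129 × 9.81 = 11.07549 kN/m³.
The plate makes 12° with the vertical, i.e. θ = 90° − 12° = 78° to the horizontal. Measuring y along the incline from the free-surface line, vertical depth h = y·sinθ with sinθ = 0.978148.
The centroid is at the centre, 0.735 m below the top of the plate, so y_c = 3.98 + 0.735 = 4.715 m and h_c = 4.715 × 0.978148 = 4.61197 m.
A = π(0.735)² = 1.69717 m².
Resultant F = γ·h_c·A = 11.07549 × 4.61197 × 1.69717 = 86.6912 kN.
I_c = πr⁴/4 = π × 0.735⁴/4 = 0.229213 m⁴.
Centre of pressure: y_p = y_c + I_c/(y_c·A) = 4.715 + 0.229213/(4.715 × 1.69717) = 4.715 + 0.0286439 = 4.74364 m along the plane.
Vertically, h_p = y_p·sinθ = 4.74364 × 0.978148 = 4.63998 m.

h_p = 4.64 m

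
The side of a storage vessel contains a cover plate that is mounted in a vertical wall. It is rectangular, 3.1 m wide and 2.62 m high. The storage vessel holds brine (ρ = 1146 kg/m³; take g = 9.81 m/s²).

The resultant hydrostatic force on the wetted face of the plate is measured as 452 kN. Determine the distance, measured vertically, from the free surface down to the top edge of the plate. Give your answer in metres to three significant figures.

γ = ρg = 1146 × 9.81 / 1000 = 11.24226 kN/m³.
A = 3.1 × 2.62 = 8.122 m².
From F = γ·h_c·A, the centroid depth is h_c = 452/(11.24226 × 8.122) = 4.95019 m.
The centroid lies 2.62/2 = 1.31 m below the top edge, so the top edge sits at h_top = 4.95019 − 1.31 = 3.64019 m below the surface.

d_top ≈ 3.64 m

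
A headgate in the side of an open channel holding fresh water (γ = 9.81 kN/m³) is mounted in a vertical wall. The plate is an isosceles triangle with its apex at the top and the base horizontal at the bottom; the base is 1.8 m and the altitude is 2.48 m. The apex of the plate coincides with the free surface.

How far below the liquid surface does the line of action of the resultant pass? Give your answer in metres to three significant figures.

h_p = 1.86 m

γ = 9.81 kN/m³.
With the apex up, the centroid sits 2h/3 = 2 × 2.48/3 = 1.65333 m below the apex, so the centroid depth is h_c = 1.65333 m.
A = ½ × 1.8 × 2.48 = 2.232 m².
Resultant F = γ·h_c·A = 9.81 × 1.65333 × 2.232 = 36.2012 kN.
I_c = b·h³/36 = 1.8 × 2.48³/36 = 0.76265 m⁴.
Centre of pressure: y_p = y_c + I_c/(y_c·A) = 1.65333 + 0.76265/(1.65333 × 2.232) = 1.65333 + 0.206667 = 1.86 m along the plane.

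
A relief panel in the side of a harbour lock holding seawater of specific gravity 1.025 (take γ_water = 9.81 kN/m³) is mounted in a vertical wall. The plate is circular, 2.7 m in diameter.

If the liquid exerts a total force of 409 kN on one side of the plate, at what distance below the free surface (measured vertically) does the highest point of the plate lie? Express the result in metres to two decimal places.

d_top ≈ 5.75 m

γ = 1.025 × 9.81 = 10.05525 kN/m³.
A = π(1.35)² = 5.72555 m².
From F = γ·h_c·A, the centroid depth is h_c = 409/(10.05525 × 5.72555) = 7.10417 m.
The centroid is at the centre, 1.35 m below the top of the plate, so the highest point sits at h_top = 7.10417 − 1.35 = 5.75417 m below the surface.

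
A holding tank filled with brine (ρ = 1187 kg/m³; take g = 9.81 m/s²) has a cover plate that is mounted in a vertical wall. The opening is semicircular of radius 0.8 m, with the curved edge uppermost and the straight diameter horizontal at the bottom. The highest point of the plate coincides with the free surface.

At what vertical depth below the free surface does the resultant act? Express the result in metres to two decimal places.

γ = ρg = 1187 × 9.81 / 1000 = 11.64447 kN/m³.
The centroid lies 4r/(3π) = 0.339531 m above the diameter, so r − 4r/(3π) = 0.8 − 0.339531 = 0.460469 m below the topmost point, so the centroid depth is h_c = 0.460469 m.
A = πr²/2 = π × 0.8²/2 = 1.00531 m².
Resultant F = γ·h_c·A = 11.64447 × 0.460469 × 1.00531 = 5.39039 kN.
I_c = (π/8 − 8/(9π))·r⁴ = 0.109757 × 0.8⁴ = 0.0449565 m⁴.
Centre of pressure: y_p = y_c + I_c/(y_c·A) = 0.460469 + 0.0449565/(0.460469 × 1.00531) = 0.460469 + 0.0971163 = 0.557585 m along the plane.

h_p = 0.56 m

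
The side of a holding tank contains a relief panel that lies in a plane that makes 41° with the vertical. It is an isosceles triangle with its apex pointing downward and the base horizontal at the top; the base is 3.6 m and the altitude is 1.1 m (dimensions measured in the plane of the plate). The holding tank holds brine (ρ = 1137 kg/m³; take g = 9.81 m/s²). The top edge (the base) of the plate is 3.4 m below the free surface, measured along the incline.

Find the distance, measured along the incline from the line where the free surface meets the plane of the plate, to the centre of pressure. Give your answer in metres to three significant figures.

γ = ρg = 1137 × 9.81 / 1000 = 11.15397 kN/m³.
The plate makes 41° with the vertical, i.e. θ = 90° − 41° = 49° to the horizontal. Measuring y along the incline from the free-surface line, vertical depth h = y·sinθ with sinθ = 0.754710.
With the apex down, the centroid sits h/3 = 1.1/3 = 0.366667 m below the base (the top edge), so y_c = 3.4 + 0.366667 = 3.76667 m and h_c = 3.76667 × 0.754710 = 2.84274 m.
A = ½ × 3.6 × 1.1 = 1.98 m².
Resultant F = γ·h_c·A = 11.15397 × 2.84274 × 1.98 = 62.7815 kN.
I_c = b·h³/36 = 3.6 × 1.1³/36 = 0.1331 m⁴.
Centre of pressure: y_p = y_c + I_c/(y_c·A) = 3.76667 + 0.1331/(3.76667 × 1.98) = 3.76667 + 0.0178466 = 3.78452 m along the plane.

y_p = 3.78 m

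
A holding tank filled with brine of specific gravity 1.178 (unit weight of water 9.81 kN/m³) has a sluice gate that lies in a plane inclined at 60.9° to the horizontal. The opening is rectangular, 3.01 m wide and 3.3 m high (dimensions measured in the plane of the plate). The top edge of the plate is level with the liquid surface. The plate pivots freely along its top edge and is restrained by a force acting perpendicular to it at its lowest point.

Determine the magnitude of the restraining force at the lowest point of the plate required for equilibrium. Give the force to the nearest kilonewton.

P ≈ 110 kN

γ = 1.178 × 9.81 = 11.55618 kN/m³.
Let θ = 60.9° be the plate's angle to the horizontal; measure y along the incline from where the plane meets the free surface. Vertical depth h = y·sinθ with sinθ = 0.873772.
The centroid lies 3.3/2 = 1.65 m below the top edge, so y_c = 1.65 m and h_c = 1.65 × 0.873772 = 1.44172 m.
A = 3.01 × 3.3 = 9.933 m².
Resultant F = γ·h_c·A = 11.55618 × 1.44172 × 9.933 = 165.491 kN.
I_c = b·h³/12 = 3.01 × 3.3³/12 = 9.0142 m⁴.
Centre of pressure: y_p = y_c + I_c/(y_c·A) = 1.65 + 9.0142/(1.65 × 9.933) = 1.65 + 0.55 = 2.2 m along the plane.
The resultant acts 1.65 + 0.55 = 2.2 m (along the plate) below the hinge at the top edge, so the moment about the hinge is M = F × 2.2 = 165.491 × 2.2 = 364.08 kN·m.
A normal force at the bottom, 3.3 m from the hinge, must supply this moment: P = 364.08/3.3 = 110.327 kN.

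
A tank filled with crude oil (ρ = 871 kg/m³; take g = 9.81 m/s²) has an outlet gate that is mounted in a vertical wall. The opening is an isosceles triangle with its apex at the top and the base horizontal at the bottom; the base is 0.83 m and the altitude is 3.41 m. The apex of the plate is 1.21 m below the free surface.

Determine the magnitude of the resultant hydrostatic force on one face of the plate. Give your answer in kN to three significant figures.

γ = ρg = 871 × 9.81 / 1000 = 8.54451 kN/m³.
With the apex up, the centroid sits 2h/3 = 2 × 3.41/3 = 2.27333 m below the apex, so the centroid depth is h_c = 1.21 + 2.27333 = 3.48333 m.
A = ½ × 0.83 × 3.41 = 1.41515 m².
Resultant F = γ·h_c·A = 8.54451 × 3.48333 × 1.41515 = 42.1196 kN.

F ≈ 42.1 kN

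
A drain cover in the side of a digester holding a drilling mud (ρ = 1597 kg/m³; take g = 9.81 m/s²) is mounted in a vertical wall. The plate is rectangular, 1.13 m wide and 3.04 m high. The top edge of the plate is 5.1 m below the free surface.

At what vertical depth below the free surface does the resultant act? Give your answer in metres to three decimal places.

h_p = 6.736 m

γ = ρg = 1597 × 9.81 / 1000 = 15.66657 kN/m³.
The centroid lies 3.04/2 = 1.52 m below the top edge, so the centroid depth is h_c = 5.1 + 1.52 = 6.62 m.
A = 1.13 × 3.04 = 3.4352 m².
Resultant F = γ·h_c·A = 15.66657 × 6.62 × 3.4352 = 356.274 kN.
I_c = b·h³/12 = 1.13 × 3.04³/12 = 2.64556 m⁴.
Centre of pressure: y_p = y_c + I_c/(y_c·A) = 6.62 + 2.64556/(6.62 × 3.4352) = 6.62 + 0.116334 = 6.73633 m along the plane.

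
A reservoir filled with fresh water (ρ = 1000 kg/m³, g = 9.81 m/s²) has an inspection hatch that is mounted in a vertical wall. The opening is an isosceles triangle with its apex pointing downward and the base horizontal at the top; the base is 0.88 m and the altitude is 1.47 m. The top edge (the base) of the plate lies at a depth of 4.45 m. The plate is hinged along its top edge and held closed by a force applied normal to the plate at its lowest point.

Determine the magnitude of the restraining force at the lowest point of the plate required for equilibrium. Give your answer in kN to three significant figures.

γ = ρg = 1000 × 9.81 = 9810 N/m³ = 9.81 kN/m³.
With the apex down, the centroid sits h/3 = 1.47/3 = 0.49 m below the base (the top edge), so the centroid depth is h_c = 4.45 + 0.49 = 4.94 m.
A = ½ × 0.88 × 1.47 = 0.6468 m².
Resultant F = γ·h_c·A = 9.81 × 4.94 × 0.6468 = 31.3448 kN.
I_c = b·h³/36 = 0.88 × 1.47³/36 = 0.0776483 m⁴.
Centre of pressure: y_p = y_c + I_c/(y_c·A) = 4.94 + 0.0776483/(4.94 × 0.6468) = 4.94 + 0.0243016 = 4.9643 m along the plane.
The resultant acts 0.49 + 0.0243016 = 0.514302 m (along the plate) below the hinge at the top edge, so the moment about the hinge is M = F × 0.514302 = 31.3448 × 0.514302 = 16.1207 kN·m.
A normal force at the bottom, 1.47 m from the hinge, must supply this moment: P = 16.1207/1.47 = 10.9665 kN.

P ≈ 11.0 kN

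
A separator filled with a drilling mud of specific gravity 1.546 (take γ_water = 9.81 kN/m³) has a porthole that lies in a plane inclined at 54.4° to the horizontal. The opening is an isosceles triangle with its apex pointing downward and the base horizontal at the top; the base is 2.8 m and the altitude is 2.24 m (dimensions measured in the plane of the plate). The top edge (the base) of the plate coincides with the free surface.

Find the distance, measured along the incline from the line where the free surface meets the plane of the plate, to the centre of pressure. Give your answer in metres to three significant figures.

γ = 1.546 × 9.81 = 15.16626 kN/m³.
Let θ = 54.4° be the plate's angle to the horizontal; measure y along the incline from where the plane meets the free surface. Vertical depth h = y·sinθ with sinθ = 0.813101.
With the apex down, the centroid sits h/3 = 2.24/3 = 0.746667 m below the base (the top edge), so y_c = 0.746667 m and h_c = 0.746667 × 0.813101 = 0.607116 m.
A = ½ × 2.8 × 2.24 = 3.136 m².
Resultant F = γ·h_c·A = 15.16626 × 0.607116 × 3.136 = 28.8753 kN.
I_c = b·h³/36 = 2.8 × 2.24³/36 = 0.874177 m⁴.
Centre of pressure: y_p = y_c + I_c/(y_c·A) = 0.746667 + 0.874177/(0.746667 × 3.136) = 0.746667 + 0.373333 = 1.12 m along the plane.

y_p = 1.12 m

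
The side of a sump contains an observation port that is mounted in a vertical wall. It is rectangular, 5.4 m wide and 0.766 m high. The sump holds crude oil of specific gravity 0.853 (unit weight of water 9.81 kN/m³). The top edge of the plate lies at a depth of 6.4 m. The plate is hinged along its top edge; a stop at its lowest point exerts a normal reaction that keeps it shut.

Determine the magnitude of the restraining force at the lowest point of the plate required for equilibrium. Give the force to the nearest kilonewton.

P ≈ 120 kN

γ = 0.853 × 9.81 = 8.36793 kN/m³.
The centroid lies 0.766/2 = 0.383 m below the top edge, so the centroid depth is h_c = 6.4 + 0.383 = 6.783 m.
A = 5.4 × 0.766 = 4.1364 m².
Resultant F = γ·h_c·A = 8.36793 × 6.783 × 4.1364 = 234.781 kN.
I_c = b·h³/12 = 5.4 × 0.766³/12 = 0.202255 m⁴.
Centre of pressure: y_p = y_c + I_c/(y_c·A) = 6.783 + 0.202255/(6.783 × 4.1364) = 6.783 + 0.00720867 = 6.79021 m along the plane.
The resultant acts 0.383 + 0.00720867 = 0.390209 m (along the plate) below the hinge at the top edge, so the moment about the hinge is M = F × 0.390209 = 234.781 × 0.390209 = 91.6137 kN·m.
A normal force at the bottom, 0.766 m from the hinge, must supply this moment: P = 91.6137/0.766 = 119.6 kN.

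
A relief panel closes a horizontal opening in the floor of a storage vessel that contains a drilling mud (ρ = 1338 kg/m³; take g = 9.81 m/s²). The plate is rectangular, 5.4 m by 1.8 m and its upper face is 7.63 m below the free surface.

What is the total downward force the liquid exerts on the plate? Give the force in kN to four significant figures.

F ≈ 973.5 kN

γ = ρg = 1338 × 9.81 / 1000 = 13.12578 kN/m³.
The plate is horizontal, so pressure is uniform at p = γ·h = 13.12578 × 7.63 = 100.15 kN/m².
A = 5.4 × 1.8 = 9.72 m².
F = p·A = 100.15 × 9.72 = 973.458 kN.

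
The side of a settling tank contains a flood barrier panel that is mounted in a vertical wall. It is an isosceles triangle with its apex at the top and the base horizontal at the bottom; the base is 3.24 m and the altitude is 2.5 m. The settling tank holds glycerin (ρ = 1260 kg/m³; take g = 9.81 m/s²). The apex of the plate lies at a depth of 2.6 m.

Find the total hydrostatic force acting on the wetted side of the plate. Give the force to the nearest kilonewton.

F ≈ 214 kN

γ = ρg = 1260 × 9.81 / 1000 = 12.3606 kN/m³.
With the apex up, the centroid sits 2h/3 = 2 × 2.5/3 = 1.66667 m below the apex, so the centroid depth is h_c = 2.6 + 1.66667 = 4.26667 m.
A = ½ × 3.24 × 2.5 = 4.05 m².
Resultant F = γ·h_c·A = 12.3606 × 4.26667 × 4.05 = 213.591 kN.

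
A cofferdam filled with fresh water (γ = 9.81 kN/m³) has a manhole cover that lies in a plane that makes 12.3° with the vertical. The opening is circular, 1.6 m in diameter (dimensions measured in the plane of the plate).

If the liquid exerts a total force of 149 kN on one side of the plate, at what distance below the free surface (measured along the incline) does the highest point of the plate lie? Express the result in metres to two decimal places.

γ = 9.81 kN/m³.
A = π(0.8)² = 2.01062 m².
From F = γ·h_c·A, the centroid depth is h_c = 149/(9.81 × 2.01062) = 7.55418 m.
The plate makes 12.3° with the vertical, i.e. θ = 90° − 12.3° = 77.7° to the horizontal. Measuring y along the incline from the free-surface line, vertical depth h = y·sinθ with sinθ = 0.977046.
Along the incline, y_c = h_c/sinθ = 7.55418/0.977046 = 7.73165 m.
The centroid is at the centre, 0.8 m below the top of the plate, so the highest point sits at y_top = 7.73165 − 0.8 = 6.93165 m along the incline.

y_top ≈ 6.93 m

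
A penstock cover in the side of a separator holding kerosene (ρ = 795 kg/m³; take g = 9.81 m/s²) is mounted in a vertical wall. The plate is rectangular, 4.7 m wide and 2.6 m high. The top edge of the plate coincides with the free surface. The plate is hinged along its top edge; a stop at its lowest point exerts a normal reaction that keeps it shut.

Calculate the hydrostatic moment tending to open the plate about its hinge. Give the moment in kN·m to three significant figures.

γ = ρg = 795 × 9.81 / 1000 = 7.79895 kN/m³.
The centroid lies 2.6/2 = 1.3 m below the top edge, so the centroid depth is h_c = 1.3 m.
A = 4.7 × 2.6 = 12.22 m².
Resultant F = γ·h_c·A = 7.79895 × 1.3 × 12.22 = 123.894 kN.
I_c = b·h³/12 = 4.7 × 2.6³/12 = 6.88393 m⁴.
Centre of pressure: y_p = y_c + I_c/(y_c·A) = 1.3 + 6.88393/(1.3 × 12.22) = 1.3 + 0.433333 = 1.73333 m along the plane.
The resultant acts 1.3 + 0.433333 = 1.73333 m (along the plate) below the hinge at the top edge, so the moment about the hinge is M = F × 1.73333 = 123.894 × 1.73333 = 214.749 kN·m.

M ≈ 215 kN·m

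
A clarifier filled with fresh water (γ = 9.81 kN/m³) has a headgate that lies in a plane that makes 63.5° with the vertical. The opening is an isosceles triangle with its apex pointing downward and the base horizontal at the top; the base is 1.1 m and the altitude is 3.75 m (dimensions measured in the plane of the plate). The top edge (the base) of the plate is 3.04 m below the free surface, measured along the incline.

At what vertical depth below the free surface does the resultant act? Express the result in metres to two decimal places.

h_p = 2.00 m

γ = 9.81 kN/m³.
The plate makes 63.5° with the vertical, i.e. θ = 90° − 63.5° = 26.5° to the horizontal. Measuring y along the incline from the free-surface line, vertical depth h = y·sinθ with sinθ = 0.446198.
With the apex down, the centroid sits h/3 = 3.75/3 = 1.25 m below the base (the top edge), so y_c = 3.04 + 1.25 = 4.29 m and h_c = 4.29 × 0.446198 = 1.91419 m.
A = ½ × 1.1 × 3.75 = 2.0625 m².
Resultant F = γ·h_c·A = 9.81 × 1.91419 × 2.0625 = 38.73 kN.
I_c = b·h³/36 = 1.1 × 3.75³/36 = 1.61133 m⁴.
Centre of pressure: y_p = y_c + I_c/(y_c·A) = 4.29 + 1.61133/(4.29 × 2.0625) = 4.29 + 0.18211 = 4.47211 m along the plane.
Vertically, h_p = y_p·sinθ = 4.47211 × 0.446198 = 1.99545 m.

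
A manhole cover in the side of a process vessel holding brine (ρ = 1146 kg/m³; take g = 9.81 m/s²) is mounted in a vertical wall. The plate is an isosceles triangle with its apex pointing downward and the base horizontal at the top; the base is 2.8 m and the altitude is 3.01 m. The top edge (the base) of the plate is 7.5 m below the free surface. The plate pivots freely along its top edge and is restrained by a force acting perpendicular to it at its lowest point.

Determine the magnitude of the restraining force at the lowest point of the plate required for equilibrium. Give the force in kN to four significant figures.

P ≈ 142.2 kN

γ = ρg = 1146 × 9.81 / 1000 = 11.24226 kN/m³.
With the apex down, the centroid sits h/3 = 3.01/3 = 1.00333 m below the base (the top edge), so the centroid depth is h_c = 7.5 + 1.00333 = 8.50333 m.
A = ½ × 2.8 × 3.01 = 4.214 m².
Resultant F = γ·h_c·A = 11.24226 × 8.50333 × 4.214 = 402.844 kN.
I_c = b·h³/36 = 2.8 × 3.01³/36 = 2.12107 m⁴.
Centre of pressure: y_p = y_c + I_c/(y_c·A) = 8.50333 + 2.12107/(8.50333 × 4.214) = 8.50333 + 0.0591931 = 8.56252 m along the plane.
The resultant acts 1.00333 + 0.0591931 = 1.06252 m (along the plate) below the hinge at the top edge, so the moment about the hinge is M = F × 1.06252 = 402.844 × 1.06252 = 428.03 kN·m.
A normal force at the bottom, 3.01 m from the hinge, must supply this moment: P = 428.03/3.01 = 142.203 kN.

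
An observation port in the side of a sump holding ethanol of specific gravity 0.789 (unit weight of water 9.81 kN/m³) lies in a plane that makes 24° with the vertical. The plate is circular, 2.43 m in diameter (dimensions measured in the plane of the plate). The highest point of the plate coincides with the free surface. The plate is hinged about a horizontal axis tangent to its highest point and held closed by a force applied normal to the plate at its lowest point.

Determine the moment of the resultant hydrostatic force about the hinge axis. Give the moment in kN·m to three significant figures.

M ≈ 60.5 kN·m

γ = 0.789 × 9.81 = 7.74009 kN/m³.
The plate makes 24° with the vertical, i.e. θ = 90° − 24° = 66° to the horizontal. Measuring y along the incline from the free-surface line, vertical depth h = y·sinθ with sinθ = 0.913545.
The centroid is at the centre, 1.215 m below the top of the plate, so y_c = 1.215 m and h_c = 1.215 × 0.913545 = 1.10996 m.
A = π(1.215)² = 4.6377 m².
Resultant F = γ·h_c·A = 7.74009 × 1.10996 × 4.6377 = 39.8434 kN.
I_c = πr⁴/4 = π × 1.215⁴/4 = 1.71157 m⁴.
Centre of pressure: y_p = y_c + I_c/(y_c·A) = 1.215 + 1.71157/(1.215 × 4.6377) = 1.215 + 0.30375 = 1.51875 m along the plane.
The resultant acts 1.215 + 0.30375 = 1.51875 m (along the plate) below the hinge at the top edge, so the moment about the hinge is M = F × 1.51875 = 39.8434 × 1.51875 = 60.5122 kN·m.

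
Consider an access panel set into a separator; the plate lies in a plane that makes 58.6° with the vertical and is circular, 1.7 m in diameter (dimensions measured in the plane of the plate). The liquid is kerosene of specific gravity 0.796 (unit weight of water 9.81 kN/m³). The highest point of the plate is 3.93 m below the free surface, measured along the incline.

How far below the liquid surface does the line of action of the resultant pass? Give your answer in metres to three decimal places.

h_p = 2.510 m

γ = 0.796 × 9.81 = 7.80876 kN/m³.
The plate makes 58.6° with the vertical, i.e. θ = 90° − 58.6° = 31.4° to the horizontal. Measuring y along the incline from the free-surface line, vertical depth h = y·sinθ with sinθ = 0.521010.
The centroid is at the centre, 0.85 m below the top of the plate, so y_c = 3.93 + 0.85 = 4.78 m and h_c = 4.78 × 0.521010 = 2.49043 m.
A = π(0.85)² = 2.2698 m².
Resultant F = γ·h_c·A = 7.80876 × 2.49043 × 2.2698 = 44.1412 kN.
I_c = πr⁴/4 = π × 0.85⁴/4 = 0.409983 m⁴.
Centre of pressure: y_p = y_c + I_c/(y_c·A) = 4.78 + 0.409983/(4.78 × 2.2698) = 4.78 + 0.0377877 = 4.81779 m along the plane.
Vertically, h_p = y_p·sinθ = 4.81779 × 0.521010 = 2.51012 m.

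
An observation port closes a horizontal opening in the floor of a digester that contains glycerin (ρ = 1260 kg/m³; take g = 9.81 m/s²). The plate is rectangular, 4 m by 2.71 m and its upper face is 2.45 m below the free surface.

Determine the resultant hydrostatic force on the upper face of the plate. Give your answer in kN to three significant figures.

F ≈ 328 kN

γ = ρg = 1260 × 9.81 / 1000 = 12.3606 kN/m³.
The plate is horizontal, so pressure is uniform at p = γ·h = 12.3606 × 2.45 = 30.2835 kN/m².
A = 4 × 2.71 = 10.84 m².
F = p·A = 30.2835 × 10.84 = 328.273 kN.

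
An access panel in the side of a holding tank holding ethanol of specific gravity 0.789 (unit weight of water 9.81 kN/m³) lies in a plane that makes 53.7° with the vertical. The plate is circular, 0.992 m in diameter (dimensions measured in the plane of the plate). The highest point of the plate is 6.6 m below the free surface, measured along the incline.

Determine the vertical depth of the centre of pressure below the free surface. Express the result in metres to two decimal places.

γ = 0.789 × 9.81 = 7.74009 kN/m³.
The plate makes 53.7° with the vertical, i.e. θ = 90° − 53.7° = 36.3° to the horizontal. Measuring y along the incline from the free-surface line, vertical depth h = y·sinθ with sinθ = 0.592013.
The centroid is at the centre, 0.496 m below the top of the plate, so y_c = 6.6 + 0.496 = 7.096 m and h_c = 7.096 × 0.592013 = 4.20092 m.
A = π(0.496)² = 0.772882 m².
Resultant F = γ·h_c·A = 7.74009 × 4.20092 × 0.772882 = 25.1306 kN.
I_c = πr⁴/4 = π × 0.496⁴/4 = 0.0475353 m⁴.
Centre of pressure: y_p = y_c + I_c/(y_c·A) = 7.096 + 0.0475353/(7.096 × 0.772882) = 7.096 + 0.00866741 = 7.10467 m along the plane.
Vertically, h_p = y_p·sinθ = 7.10467 × 0.592013 = 4.20606 m.

h_p = 4.21 m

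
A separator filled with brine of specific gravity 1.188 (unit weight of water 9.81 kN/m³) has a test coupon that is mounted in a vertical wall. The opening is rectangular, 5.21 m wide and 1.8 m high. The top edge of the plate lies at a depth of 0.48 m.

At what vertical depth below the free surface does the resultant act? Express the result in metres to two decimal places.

γ = 1.188 × 9.81 = 11.65428 kN/m³.
The centroid lies 1.8/2 = 0.9 m below the top edge, so the centroid depth is h_c = 0.48 + 0.9 = 1.38 m.
A = 5.21 × 1.8 = 9.378 m².
Resultant F = γ·h_c·A = 11.65428 × 1.38 × 9.378 = 150.825 kN.
I_c = b·h³/12 = 5.21 × 1.8³/12 = 2.53206 m⁴.
Centre of pressure: y_p = y_c + I_c/(y_c·A) = 1.38 + 2.53206/(1.38 × 9.378) = 1.38 + 0.195652 = 1.57565 m along the plane.

h_p = 1.58 m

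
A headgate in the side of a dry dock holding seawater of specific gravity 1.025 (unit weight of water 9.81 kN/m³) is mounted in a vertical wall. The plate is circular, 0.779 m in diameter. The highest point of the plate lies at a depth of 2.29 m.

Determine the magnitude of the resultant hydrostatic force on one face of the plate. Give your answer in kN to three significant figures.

F ≈ 12.8 kN

γ = 1.025 × 9.81 = 10.05525 kN/m³.
The centroid is at the centre, 0.3895 m below the top of the plate, so the centroid depth is h_c = 2.29 + 0.3895 = 2.6795 m.
A = π(0.3895)² = 0.476612 m².
Resultant F = γ·h_c·A = 10.05525 × 2.6795 × 0.476612 = 12.8414 kN.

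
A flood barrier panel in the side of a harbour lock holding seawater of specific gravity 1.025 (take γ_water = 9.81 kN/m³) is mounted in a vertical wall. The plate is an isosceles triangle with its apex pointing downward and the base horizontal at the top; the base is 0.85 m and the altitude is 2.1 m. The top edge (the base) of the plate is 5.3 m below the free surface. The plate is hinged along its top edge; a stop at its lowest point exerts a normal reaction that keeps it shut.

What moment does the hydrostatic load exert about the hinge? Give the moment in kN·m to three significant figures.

M ≈ 39.9 kN·m

γ = 1.025 × 9.81 = 10.05525 kN/m³.
With the apex down, the centroid sits h/3 = 2.1/3 = 0.7 m below the base (the top edge), so the centroid depth is h_c = 5.3 + 0.7 = 6 m.
A = ½ × 0.85 × 2.1 = 0.8925 m².
Resultant F = γ·h_c·A = 10.05525 × 6 × 0.8925 = 53.8459 kN.
I_c = b·h³/36 = 0.85 × 2.1³/36 = 0.218663 m⁴.
Centre of pressure: y_p = y_c + I_c/(y_c·A) = 6 + 0.218663/(6 × 0.8925) = 6 + 0.0408334 = 6.04083 m along the plane.
The resultant acts 0.7 + 0.0408334 = 0.740833 m (along the plate) below the hinge at the top edge, so the moment about the hinge is M = F × 0.740833 = 53.8459 × 0.740833 = 39.8908 kN·m.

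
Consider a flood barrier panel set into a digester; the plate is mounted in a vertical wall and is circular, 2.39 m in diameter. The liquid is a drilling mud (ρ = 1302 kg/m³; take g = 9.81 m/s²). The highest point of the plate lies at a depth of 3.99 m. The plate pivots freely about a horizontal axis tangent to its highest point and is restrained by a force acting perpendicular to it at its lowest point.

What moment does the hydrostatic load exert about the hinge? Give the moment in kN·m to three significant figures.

γ = ρg = 1302 × 9.81 / 1000 = 12.77262 kN/m³.
The centroid is at the centre, 1.195 m below the top of the plate, so the centroid depth is h_c = 3.99 + 1.195 = 5.185 m.
A = π(1.195)² = 4.48627 m².
Resultant F = γ·h_c·A = 12.77262 × 5.185 × 4.48627 = 297.108 kN.
I_c = πr⁴/4 = π × 1.195⁴/4 = 1.60163 m⁴.
Centre of pressure: y_p = y_c + I_c/(y_c·A) = 5.185 + 1.60163/(5.185 × 4.48627) = 5.185 + 0.0688538 = 5.25385 m along the plane.
The resultant acts 1.195 + 0.0688538 = 1.26385 m (along the plate) below the hinge at the top edge, so the moment about the hinge is M = F × 1.26385 = 297.108 × 1.26385 = 375.5 kN·m.

M ≈ 376 kN·m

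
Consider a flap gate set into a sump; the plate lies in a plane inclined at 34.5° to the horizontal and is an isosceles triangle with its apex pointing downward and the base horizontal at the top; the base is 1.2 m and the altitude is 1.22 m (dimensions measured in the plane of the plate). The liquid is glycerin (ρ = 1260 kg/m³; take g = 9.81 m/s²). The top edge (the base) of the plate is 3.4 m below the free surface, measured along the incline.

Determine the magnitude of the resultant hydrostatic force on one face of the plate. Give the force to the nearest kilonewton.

F ≈ 20 kN

γ = ρg = 1260 × 9.81 / 1000 = 12.3606 kN/m³.
Let θ = 34.5° be the plate's angle to the horizontal; measure y along the incline from where the plane meets the free surface. Vertical depth h = y·sinθ with sinθ = 0.566406.
With the apex down, the centroid sits h/3 = 1.22/3 = 0.406667 m below the base (the top edge), so y_c = 3.4 + 0.406667 = 3.80667 m and h_c = 3.80667 × 0.566406 = 2.15612 m.
A = ½ × 1.2 × 1.22 = 0.732 m².
Resultant F = γ·h_c·A = 12.3606 × 2.15612 × 0.732 = 19.5085 kN.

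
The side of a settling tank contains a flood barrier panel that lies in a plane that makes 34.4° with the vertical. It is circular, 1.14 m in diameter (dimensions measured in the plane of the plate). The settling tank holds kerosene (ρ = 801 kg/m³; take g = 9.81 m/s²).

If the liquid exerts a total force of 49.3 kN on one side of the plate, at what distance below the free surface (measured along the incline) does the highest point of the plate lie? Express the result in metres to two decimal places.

y_top ≈ 6.88 m

γ = ρg = 801 × 9.81 / 1000 = 7.85781 kN/m³.
A = π(0.57)² = 1.0207 m².
From F = γ·h_c·A, the centroid depth is h_c = 49.3/(7.85781 × 1.0207) = 6.14677 m.
The plate makes 34.4° with the vertical, i.e. θ = 90° − 34.4° = 55.6° to the horizontal. Measuring y along the incline from the free-surface line, vertical depth h = y·sinθ with sinθ = 0.825113.
Along the incline, y_c = h_c/sinθ = 6.14677/0.825113 = 7.44961 m.
The centroid is at the centre, 0.57 m below the top of the plate, so the highest point sits at y_top = 7.44961 − 0.57 = 6.87961 m along the incline.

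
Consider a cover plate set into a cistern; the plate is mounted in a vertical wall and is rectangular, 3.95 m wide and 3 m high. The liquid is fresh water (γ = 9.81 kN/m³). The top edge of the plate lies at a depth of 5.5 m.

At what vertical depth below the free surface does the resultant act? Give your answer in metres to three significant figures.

γ = 9.81 kN/m³.
The centroid lies 3/2 = 1.5 m below the top edge, so the centroid depth is h_c = 5.5 + 1.5 = 7 m.
A = 3.95 × 3 = 11.85 m².
Resultant F = γ·h_c·A = 9.81 × 7 × 11.85 = 813.74 kN.
I_c = b·h³/12 = 3.95 × 3³/12 = 8.8875 m⁴.
Centre of pressure: y_p = y_c + I_c/(y_c·A) = 7 + 8.8875/(7 × 11.85) = 7 + 0.107143 = 7.10714 m along the plane.

h_p = 7.11 m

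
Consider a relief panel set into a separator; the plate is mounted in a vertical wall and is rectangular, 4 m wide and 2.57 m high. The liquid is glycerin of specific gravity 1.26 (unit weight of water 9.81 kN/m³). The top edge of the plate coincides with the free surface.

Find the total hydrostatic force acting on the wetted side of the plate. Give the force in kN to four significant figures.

F ≈ 163.3 kN

γ = 1.26 × 9.81 = 12.3606 kN/m³.
The centroid lies 2.57/2 = 1.285 m below the top edge, so the centroid depth is h_c = 1.285 m.
A = 4 × 2.57 = 10.28 m².
Resultant F = γ·h_c·A = 12.3606 × 1.285 × 10.28 = 163.281 kN.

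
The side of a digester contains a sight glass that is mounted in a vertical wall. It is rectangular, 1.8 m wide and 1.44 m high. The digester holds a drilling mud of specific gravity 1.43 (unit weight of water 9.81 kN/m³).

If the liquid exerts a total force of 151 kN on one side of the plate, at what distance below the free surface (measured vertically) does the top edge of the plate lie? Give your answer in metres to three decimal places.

γ = 1.43 × 9.81 = 14.0283 kN/m³.
A = 1.8 × 1.44 = 2.592 m².
From F = γ·h_c·A, the centroid depth is h_c = 151/(14.0283 × 2.592) = 4.15276 m.
The centroid lies 1.44/2 = 0.72 m below the top edge, so the top edge sits at h_top = 4.15276 − 0.72 = 3.43276 m below the surface.

d_top ≈ 3.433 m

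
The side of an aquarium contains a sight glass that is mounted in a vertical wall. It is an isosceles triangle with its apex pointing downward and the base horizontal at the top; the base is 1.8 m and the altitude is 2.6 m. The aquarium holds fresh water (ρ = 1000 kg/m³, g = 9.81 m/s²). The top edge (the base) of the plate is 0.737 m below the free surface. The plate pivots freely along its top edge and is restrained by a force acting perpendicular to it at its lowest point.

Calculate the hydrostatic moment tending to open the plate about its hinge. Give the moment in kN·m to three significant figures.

M ≈ 40.5 kN·m

γ = ρg = 1000 × 9.81 = 9810 N/m³ = 9.81 kN/m³.
With the apex down, the centroid sits h/3 = 2.6/3 = 0.866667 m below the base (the top edge), so the centroid depth is h_c = 0.737 + 0.866667 = 1.60367 m.
A = ½ × 1.8 × 2.6 = 2.34 m².
Resultant F = γ·h_c·A = 9.81 × 1.60367 × 2.34 = 36.8129 kN.
I_c = b·h³/36 = 1.8 × 2.6³/36 = 0.8788 m⁴.
Centre of pressure: y_p = y_c + I_c/(y_c·A) = 1.60367 + 0.8788/(1.60367 × 2.34) = 1.60367 + 0.234185 = 1.83786 m along the plane.
The resultant acts 0.866667 + 0.234185 = 1.10085 m (along the plate) below the hinge at the top edge, so the moment about the hinge is M = F × 1.10085 = 36.8129 × 1.10085 = 40.5255 kN·m.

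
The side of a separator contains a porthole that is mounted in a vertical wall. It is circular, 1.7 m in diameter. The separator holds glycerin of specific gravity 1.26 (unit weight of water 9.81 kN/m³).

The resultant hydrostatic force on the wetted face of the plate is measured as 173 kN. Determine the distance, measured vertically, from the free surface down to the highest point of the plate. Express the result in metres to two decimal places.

d_top ≈ 5.32 m

γ = 1.26 × 9.81 = 12.3606 kN/m³.
A = π(0.85)² = 2.2698 m².
From F = γ·h_c·A, the centroid depth is h_c = 173/(12.3606 × 2.2698) = 6.16622 m.
The centroid is at the centre, 0.85 m below the top of the plate, so the highest point sits at h_top = 6.16622 − 0.85 = 5.31622 m below the surface.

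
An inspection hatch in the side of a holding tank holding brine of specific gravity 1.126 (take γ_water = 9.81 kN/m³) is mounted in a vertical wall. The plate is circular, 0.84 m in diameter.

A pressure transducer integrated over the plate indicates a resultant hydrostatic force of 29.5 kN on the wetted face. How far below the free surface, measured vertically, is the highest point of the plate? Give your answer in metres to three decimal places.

d_top ≈ 4.399 m

γ = 1.126 × 9.81 = 11.04606 kN/m³.
A = π(0.42)² = 0.554177 m².
From F = γ·h_c·A, the centroid depth is h_c = 29.5/(11.04606 × 0.554177) = 4.8191 m.
The centroid is at the centre, 0.42 m below the top of the plate, so the highest point sits at h_top = 4.8191 − 0.42 = 4.3991 m below the surface.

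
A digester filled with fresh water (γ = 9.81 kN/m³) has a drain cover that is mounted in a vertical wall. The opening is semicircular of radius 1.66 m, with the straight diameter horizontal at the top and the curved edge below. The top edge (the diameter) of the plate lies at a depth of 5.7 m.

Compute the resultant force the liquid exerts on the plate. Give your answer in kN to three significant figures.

γ = 9.81 kN/m³.
The centroid of a semicircle lies 4r/(3π) = 0.704526 m from the diameter, here below the top edge, so the centroid depth is h_c = 5.7 + 0.704526 = 6.40453 m.
A = πr²/2 = π × 1.66²/2 = 4.32849 m².
Resultant F = γ·h_c·A = 9.81 × 6.40453 × 4.32849 = 271.952 kN.

F ≈ 272 kN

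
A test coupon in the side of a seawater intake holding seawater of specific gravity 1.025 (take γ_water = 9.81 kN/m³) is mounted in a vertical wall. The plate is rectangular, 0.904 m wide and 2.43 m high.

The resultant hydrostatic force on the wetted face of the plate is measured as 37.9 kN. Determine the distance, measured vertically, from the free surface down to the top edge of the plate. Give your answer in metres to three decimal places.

d_top ≈ 0.501 m

γ = 1.025 × 9.81 = 10.05525 kN/m³.
A = 0.904 × 2.43 = 2.19672 m².
From F = γ·h_c·A, the centroid depth is h_c = 37.9/(10.05525 × 2.19672) = 1.71582 m.
The centroid lies 2.43/2 = 1.215 m below the top edge, so the top edge sits at h_top = 1.71582 − 1.215 = 0.50082 m below the surface.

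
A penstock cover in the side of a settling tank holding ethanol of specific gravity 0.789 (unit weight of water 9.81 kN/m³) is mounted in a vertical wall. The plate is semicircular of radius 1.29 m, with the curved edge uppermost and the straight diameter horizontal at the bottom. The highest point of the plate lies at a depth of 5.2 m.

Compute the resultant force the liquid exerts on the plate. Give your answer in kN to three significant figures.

γ = 0.789 × 9.81 = 7.74009 kN/m³.
The centroid lies 4r/(3π) = 0.547493 m above the diameter, so r − 4r/(3π) = 1.29 − 0.547493 = 0.742507 m below the topmost point, so the centroid depth is h_c = 5.2 + 0.742507 = 5.94251 m.
A = πr²/2 = π × 1.29²/2 = 2.61396 m².
Resultant F = γ·h_c·A = 7.74009 × 5.94251 × 2.61396 = 120.231 kN.

F ≈ 120 kN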